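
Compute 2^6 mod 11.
Use repeated squaring. Binary(6) = 110. Walk through the bits of the exponent 6 left-to-right: at each bit after the leading one, square the running value, then multiply by 2 if the bit is 1 (always reducing mod 11):
  bit 1 = 1 (leading): start with 2.
  bit 2 = 1: square 2^2 = 4; bit is 1, so multiply 4·2 = 8 (mod 11).
  bit 3 = 0: square 8^2 = 64 ≡ 9 (mod 11).
Final value: 2^6 ≡ 9 (mod 11).

Final answer: 9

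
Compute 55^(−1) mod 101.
55^(−1) ≡ 90 (mod 101)

Apply the extended Euclidean algorithm to (101, 55), tracking rows (r, s, t) with s·101 + t·55 = r. Each division r_prev = q·r_cur + r_new produces the new row as (previous row) − q·(current row):
  row A: (101, 1, 0)   [1·101 + 0·55 = 101]
  row B: (55, 0, 1)   [0·101 + 1·55 = 55]
  101 = 1·55 + 46   → row C = row A − 1·row B = (46, 1, −1)   [check: 1·101 − 1·55 = 46]
  55 = 1·46 + 9   → row D = row B − 1·row C = (9, −1, 2)   [check: −1·101 + 2·55 = 9]
  46 = 5·9 + 1   → row E = row C − 5·row D = (1, 6, −11)   [check: 6·101 − 11·55 = 1]
  9 = 9·1 + 0   → remainder 0, stop. gcd = 1 (last nonzero row E).
The gcd is 1, so 55 is invertible mod 101. The last nonzero row gives 6·101 − 11·55 = 1, so t = −11. So 55^(−1) ≡ −11 ≡ 90 (mod 101). Verify: 55 · 90 = 4950 ≡ 1 (mod 101). ✓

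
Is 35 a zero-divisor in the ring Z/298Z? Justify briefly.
NO

gcd(35, 298) = 1, so 35 is a unit in Z/298Z (it has a multiplicative inverse). A unit cannot be a zero-divisor: if 35·b ≡ 0 then multiplying both sides by 35^(−1) gives b ≡ 0. So 35 is not a zero-divisor.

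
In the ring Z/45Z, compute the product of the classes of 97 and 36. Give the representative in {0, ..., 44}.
27

Reduce the factors first: 97 ≡ 7 (mod 45), so 97 · 36 ≡ 7 · 36 (mod 45). 7 · 36 = 252. Dividing by 45: 252 = 5·45 + 27. So (97 · 36) mod 45 = 27.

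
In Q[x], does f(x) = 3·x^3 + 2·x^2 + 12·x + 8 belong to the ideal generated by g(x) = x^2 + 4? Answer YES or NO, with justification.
In Q[x] the ideal (g) consists of all multiples of g, so f ∈ (g) iff g | f, i.e. iff the remainder of f on division by g is 0. Divide f by g (g is monic, so eliminate the leading term of the running remainder at each step):
  leading term 3·x^3: subtract (3·x)·g(x) = 3·x^3 + 12·x, leaving 2·x^2 + 8
  leading term 2·x^2: subtract (2)·g(x) = 2·x^2 + 8, leaving 0
The remainder is 0, so f(x) = g(x) · h(x) with h(x) = 3·x + 2. Hence g | f, i.e. f ∈ (g).

Final answer: YES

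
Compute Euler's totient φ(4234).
φ is multiplicative, with φ(p^e) = p^e − p^(e−1). Factorise 4234 = 2 · 29 · 73. Then
  φ(4234) = (2 − 1) · (29 − 1) · (73 − 1) = 1 · 28 · 72 = 2016.

Final answer: φ(4234) = 2016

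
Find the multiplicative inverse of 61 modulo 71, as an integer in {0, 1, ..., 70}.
Apply the extended Euclidean algorithm to (71, 61), tracking rows (r, s, t) with s·71 + t·61 = r. Each division r_prev = q·r_cur + r_new produces the new row as (previous row) − q·(current row):
  row A: (71, 1, 0)   [1·71 + 0·61 = 71]
  row B: (61, 0, 1)   [0·71 + 1·61 = 61]
  71 = 1·61 + 10   → row C = row A − 1·row B = (10, 1, −1)   [check: 1·71 − 1·61 = 10]
  61 = 6·10 + 1   → row D = row B − 6·row C = (1, −6, 7)   [check: −6·71 + 7·61 = 1]
  10 = 10·1 + 0   → remainder 0, stop. gcd = 1 (last nonzero row D).
The gcd is 1, so 61 is invertible mod 71. The last nonzero row gives −6·71 + 7·61 = 1, so t = 7. So 61^(−1) ≡ 7 (mod 71). Verify: 61 · 7 = 427 ≡ 1 (mod 71). ✓

Final answer: 61^(−1) ≡ 7 (mod 71)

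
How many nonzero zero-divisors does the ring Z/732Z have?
Z/732Z has 491 nonzero zero-divisors

In Z/732Z each nonzero element is either a unit (gcd with 732 is 1) or a zero-divisor (gcd > 1). The number of units is φ(732): factorise 732 = 2^2 · 3 · 61, so φ(732) = (2^2 − 2^1) · (3 − 1) · (61 − 1) = 2 · 2 · 60 = 240. The nonzero elements number 732 − 1 = 731. Hence the nonzero zero-divisors number 731 − 240 = 491.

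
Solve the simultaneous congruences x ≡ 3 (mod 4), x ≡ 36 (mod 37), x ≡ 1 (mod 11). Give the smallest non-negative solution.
x ≡ 1035 (mod 1628); the representative in [0, 1628) is 1035

The moduli 4, 37, 11 are pairwise coprime, so by the CRT there is a unique solution mod 4·37·11 = 1628.
Solve by successive substitution. Start with x ≡ 3 (mod 4).
  Combine with x ≡ 36 (mod 37): write x = 3 + 4·t and require 3 + 4·t ≡ 36 (mod 37), i.e. 4·t ≡ 36 − 3 ≡ 33 (mod 37). Since 4^(−1) ≡ 28 (mod 37), t ≡ 28·33 ≡ 36 (mod 37). So x ≡ 3 + 4·36 = 147 (mod 148).
  Combine with x ≡ 1 (mod 11): write x = 147 + 148·t and require 147 + 148·t ≡ 1 (mod 11), i.e. 148·t ≡ 1 − 147 ≡ 8 (mod 11). Since 148^(−1) ≡ 9 (mod 11) (148 ≡ 5 (mod 11)), t ≡ 9·8 ≡ 6 (mod 11). So x ≡ 147 + 148·6 = 1035 (mod 1628).
Unique solution in [0, 1628): x = 1035.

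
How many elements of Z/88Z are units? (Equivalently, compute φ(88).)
An element a ∈ Z/88Z is a unit iff gcd(a, 88) = 1, so the number of units is φ(88). φ is multiplicative, with φ(p^e) = p^e − p^(e−1). Factorise 88 = 2^3 · 11. Then
  φ(88) = (2^3 − 2^2) · (11 − 1) = 4 · 10 = 40.

Final answer: Z/88Z has φ(88) = 40 units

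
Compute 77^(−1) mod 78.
Apply the extended Euclidean algorithm to (78, 77), tracking rows (r, s, t) with s·78 + t·77 = r. Each division r_prev = q·r_cur + r_new produces the new row as (previous row) − q·(current row):
  row A: (78, 1, 0)   [1·78 + 0·77 = 78]
  row B: (77, 0, 1)   [0·78 + 1·77 = 77]
  78 = 1·77 + 1   → row C = row A − 1·row B = (1, 1, −1)   [check: 1·78 − 1·77 = 1]
  77 = 77·1 + 0   → remainder 0, stop. gcd = 1 (last nonzero row C).
The gcd is 1, so 77 is invertible mod 78. The last nonzero row gives 1·78 − 1·77 = 1, so t = −1. So 77^(−1) ≡ −1 ≡ 77 (mod 78). Verify: 77 · 77 = 5929 ≡ 1 (mod 78). ✓

Final answer: 77^(−1) ≡ 77 (mod 78)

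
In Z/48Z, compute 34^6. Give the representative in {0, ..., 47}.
16

Use repeated squaring. Binary(6) = 110. Walk through the bits of the exponent 6 left-to-right: at each bit after the leading one, square the running value, then multiply by 34 if the bit is 1 (always reducing mod 48):
  bit 1 = 1 (leading): start with 34.
  bit 2 = 1: square 34^2 = 1156 ≡ 4; bit is 1, so multiply 4·34 = 136 ≡ 40 (mod 48).
  bit 3 = 0: square 40^2 = 1600 ≡ 16 (mod 48).
Final value: 34^6 ≡ 16 (mod 48).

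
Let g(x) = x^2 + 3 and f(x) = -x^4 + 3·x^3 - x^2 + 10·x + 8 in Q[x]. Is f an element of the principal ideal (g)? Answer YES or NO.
NO

In Q[x] the ideal (g) consists of all multiples of g, so f ∈ (g) iff g | f, i.e. iff the remainder of f on division by g is 0. Divide f by g (g is monic, so eliminate the leading term of the running remainder at each step):
  leading term -x^4: subtract (-x^2)·g(x) = -x^4 - 3·x^2, leaving 3·x^3 + 2·x^2 + 10·x + 8
  leading term 3·x^3: subtract (3·x)·g(x) = 3·x^3 + 9·x, leaving 2·x^2 + x + 8
  leading term 2·x^2: subtract (2)·g(x) = 2·x^2 + 6, leaving x + 2
The remainder r(x) = x + 2 ≠ 0 (and deg r < deg g), so g ∤ f, i.e. f ∉ (g).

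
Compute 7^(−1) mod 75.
Apply the extended Euclidean algorithm to (75, 7), tracking rows (r, s, t) with s·75 + t·7 = r. Each division r_prev = q·r_cur + r_new produces the new row as (previous row) − q·(current row):
  row A: (75, 1, 0)   [1·75 + 0·7 = 75]
  row B: (7, 0, 1)   [0·75 + 1·7 = 7]
  75 = 10·7 + 5   → row C = row A − 10·row B = (5, 1, −10)   [check: 1·75 − 10·7 = 5]
  7 = 1·5 + 2   → row D = row B − 1·row C = (2, −1, 11)   [check: −1·75 + 11·7 = 2]
  5 = 2·2 + 1   → row E = row C − 2·row D = (1, 3, −32)   [check: 3·75 − 32·7 = 1]
  2 = 2·1 + 0   → remainder 0, stop. gcd = 1 (last nonzero row E).
The gcd is 1, so 7 is invertible mod 75. The last nonzero row gives 3·75 − 32·7 = 1, so t = −32. So 7^(−1) ≡ −32 ≡ 43 (mod 75). Verify: 7 · 43 = 301 ≡ 1 (mod 75). ✓

Final answer: 7^(−1) ≡ 43 (mod 75)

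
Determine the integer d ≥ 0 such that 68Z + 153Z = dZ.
In the PID Z, (a, b) is generated by gcd(a, b). Compute gcd(153, 68) with the extended Euclidean algorithm, tracking rows (r, s, t) with s·153 + t·68 = r:
  row A: (153, 1, 0)   [1·153 + 0·68 = 153]
  row B: (68, 0, 1)   [0·153 + 1·68 = 68]
  153 = 2·68 + 17   → row C = row A − 2·row B = (17, 1, −2)   [check: 1·153 − 2·68 = 17]
  68 = 4·17 + 0   → remainder 0, stop. gcd = 17 (last nonzero row C).
So gcd(68, 153) = 17, with Bézout identity 1·153 − 2·68 = 17. Containment (⊇): the Bézout identity exhibits 17 as an element of (68, 153), giving (17) ⊆ (68, 153). Containment (⊆): since 17 | 68 and 17 | 153 (68 = 17·4, 153 = 17·9), every Z-linear combination of 68 and 153 is divisible by 17, so (68, 153) ⊆ (17). Therefore (68, 153) = (17), d = 17.

Final answer: (68, 153) = (17); d = 17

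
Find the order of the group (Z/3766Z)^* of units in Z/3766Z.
|(Z/3766Z)^*| = 1608

(Z/3766Z)^* consists of the classes a with gcd(a, 3766) = 1, so its order is φ(3766). φ is multiplicative, with φ(p^e) = p^e − p^(e−1). Factorise 3766 = 2 · 7 · 269. Then
  φ(3766) = (2 − 1) · (7 − 1) · (269 − 1) = 1 · 6 · 268 = 1608.
Thus |(Z/3766Z)^*| = 1608.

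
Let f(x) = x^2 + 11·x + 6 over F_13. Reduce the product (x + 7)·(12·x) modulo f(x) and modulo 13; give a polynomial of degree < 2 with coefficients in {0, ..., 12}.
Multiply as integer polynomials: a · b = 12·x^2 + 84·x. Reducing coefficients mod 13: a · b ≡ 12·x^2 + 6·x. Now divide by f(x) = x^2 + 11·x + 6 in F_13[x], eliminating the leading term at each step:
  leading term 12·x^2: subtract (12)·f(x) = 12·x^2 + 2·x + 7, leaving 4·x + 6 (coefficients mod 13)
The degree is now < 2, so this is the remainder. Hence a · b ≡ 4·x + 6 in F_13[x]/(f).

Final answer: a · b ≡ 4·x + 6 (mod f(x))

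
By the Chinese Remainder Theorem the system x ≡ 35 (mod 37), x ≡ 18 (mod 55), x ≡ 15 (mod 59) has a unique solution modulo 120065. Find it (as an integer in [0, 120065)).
The moduli 37, 55, 59 are pairwise coprime, so by the CRT there is a unique solution mod 37·55·59 = 120065.
Solve by successive substitution. Start with x ≡ 35 (mod 37).
  Combine with x ≡ 18 (mod 55): write x = 35 + 37·t and require 35 + 37·t ≡ 18 (mod 55), i.e. 37·t ≡ 18 − 35 ≡ 38 (mod 55). Since 37^(−1) ≡ 3 (mod 55), t ≡ 3·38 ≡ 4 (mod 55). So x ≡ 35 + 37·4 = 183 (mod 2035).
  Combine with x ≡ 15 (mod 59): write x = 183 + 2035·t and require 183 + 2035·t ≡ 15 (mod 59), i.e. 2035·t ≡ 15 − 183 ≡ 9 (mod 59). Since 2035^(−1) ≡ 57 (mod 59) (2035 ≡ 29 (mod 59)), t ≡ 57·9 ≡ 41 (mod 59). So x ≡ 183 + 2035·41 = 83618 (mod 120065).
Unique solution in [0, 120065): x = 83618.

Final answer: x ≡ 83618 (mod 120065); the representative in [0, 120065) is 83618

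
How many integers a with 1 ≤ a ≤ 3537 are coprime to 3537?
2340

The number of a ∈ {1, ..., 3537} with gcd(a, 3537) = 1 is by definition Euler's totient φ(3537). φ is multiplicative, with φ(p^e) = p^e − p^(e−1). Factorise 3537 = 3^3 · 131. Then
  φ(3537) = (3^3 − 3^2) · (131 − 1) = 18 · 130 = 2340.
So there are 2340 such integers.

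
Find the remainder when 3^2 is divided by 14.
Use repeated squaring. Binary(2) = 10. Walk through the bits of the exponent 2 left-to-right: at each bit after the leading one, square the running value, then multiply by 3 if the bit is 1 (always reducing mod 14):
  bit 1 = 1 (leading): start with 3.
  bit 2 = 0: square 3^2 = 9 (mod 14).
Final value: 3^2 ≡ 9 (mod 14).

Final answer: 9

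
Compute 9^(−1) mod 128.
Apply the extended Euclidean algorithm to (128, 9), tracking rows (r, s, t) with s·128 + t·9 = r. Each division r_prev = q·r_cur + r_new produces the new row as (previous row) − q·(current row):
  row A: (128, 1, 0)   [1·128 + 0·9 = 128]
  row B: (9, 0, 1)   [0·128 + 1·9 = 9]
  128 = 14·9 + 2   → row C = row A − 14·row B = (2, 1, −14)   [check: 1·128 − 14·9 = 2]
  9 = 4·2 + 1   → row D = row B − 4·row C = (1, −4, 57)   [check: −4·128 + 57·9 = 1]
  2 = 2·1 + 0   → remainder 0, stop. gcd = 1 (last nonzero row D).
The gcd is 1, so 9 is invertible mod 128. The last nonzero row gives −4·128 + 57·9 = 1, so t = 57. So 9^(−1) ≡ 57 (mod 128). Verify: 9 · 57 = 513 ≡ 1 (mod 128). ✓

Final answer: 9^(−1) ≡ 57 (mod 128)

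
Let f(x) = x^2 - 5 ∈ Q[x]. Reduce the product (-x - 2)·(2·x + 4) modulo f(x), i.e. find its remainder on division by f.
First multiply in Q[x] without reducing: a · b = -2·x^2 - 8·x - 8. Now divide by f(x) = x^2 - 5, eliminating the leading term at each step:
  leading term -2·x^2: subtract (-2)·f(x) = 10 - 2·x^2, leaving -8·x - 18
The degree is now < 2, so this is the remainder. Hence a · b ≡ -8·x - 18 in Q[x]/(f).

Final answer: a · b ≡ -8·x - 18 (mod f(x))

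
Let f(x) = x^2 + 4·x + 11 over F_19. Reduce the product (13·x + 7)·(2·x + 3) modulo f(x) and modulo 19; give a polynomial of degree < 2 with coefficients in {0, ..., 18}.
a · b ≡ 6·x + 1 (mod f(x))

Multiply as integer polynomials: a · b = 26·x^2 + 53·x + 21. Reducing coefficients mod 19: a · b ≡ 7·x^2 + 15·x + 2. Now divide by f(x) = x^2 + 4·x + 11 in F_19[x], eliminating the leading term at each step:
  leading term 7·x^2: subtract (7)·f(x) = 7·x^2 + 9·x + 1, leaving 6·x + 1 (coefficients mod 19)
The degree is now < 2, so this is the remainder. Hence a · b ≡ 6·x + 1 in F_19[x]/(f).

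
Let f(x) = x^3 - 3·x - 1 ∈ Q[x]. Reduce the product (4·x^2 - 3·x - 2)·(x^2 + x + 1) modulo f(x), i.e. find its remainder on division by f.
a · b ≡ 11·x^2 + 2·x - 1 (mod f(x))

First multiply in Q[x] without reducing: a · b = 4·x^4 + x^3 - x^2 - 5·x - 2. Now divide by f(x) = x^3 - 3·x - 1, eliminating the leading term at each step:
  leading term 4·x^4: subtract (4·x)·f(x) = 4·x^4 - 12·x^2 - 4·x, leaving x^3 + 11·x^2 - x - 2
  leading term x^3: subtract (1)·f(x) = x^3 - 3·x - 1, leaving 11·x^2 + 2·x - 1
The degree is now < 3, so this is the remainder. Hence a · b ≡ 11·x^2 + 2·x - 1 in Q[x]/(f).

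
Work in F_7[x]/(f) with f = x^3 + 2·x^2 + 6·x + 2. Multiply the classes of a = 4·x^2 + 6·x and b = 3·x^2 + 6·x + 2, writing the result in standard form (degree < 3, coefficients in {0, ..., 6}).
Multiply as integer polynomials: a · b = 12·x^4 + 42·x^3 + 44·x^2 + 12·x. Reducing coefficients mod 7: a · b ≡ 5·x^4 + 2·x^2 + 5·x. Now divide by f(x) = x^3 + 2·x^2 + 6·x + 2 in F_7[x], eliminating the leading term at each step:
  leading term 5·x^4: subtract (5·x)·f(x) = 5·x^4 + 3·x^3 + 2·x^2 + 3·x, leaving 4·x^3 + 2·x (coefficients mod 7)
  leading term 4·x^3: subtract (4)·f(x) = 4·x^3 + x^2 + 3·x + 1, leaving 6·x^2 + 6·x + 6 (coefficients mod 7)
The degree is now < 3, so this is the remainder. Hence a · b ≡ 6·x^2 + 6·x + 6 in F_7[x]/(f).

Final answer: a · b ≡ 6·x^2 + 6·x + 6 (mod f(x))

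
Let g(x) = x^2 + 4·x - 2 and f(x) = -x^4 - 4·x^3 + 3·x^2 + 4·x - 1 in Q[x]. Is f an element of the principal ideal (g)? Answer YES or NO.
NO

In Q[x] the ideal (g) consists of all multiples of g, so f ∈ (g) iff g | f, i.e. iff the remainder of f on division by g is 0. Divide f by g (g is monic, so eliminate the leading term of the running remainder at each step):
  leading term -x^4: subtract (-x^2)·g(x) = -x^4 - 4·x^3 + 2·x^2, leaving x^2 + 4·x - 1
  leading term x^2: subtract (1)·g(x) = x^2 + 4·x - 2, leaving 1
The remainder r(x) = 1 ≠ 0 (and deg r < deg g), so g ∤ f, i.e. f ∉ (g).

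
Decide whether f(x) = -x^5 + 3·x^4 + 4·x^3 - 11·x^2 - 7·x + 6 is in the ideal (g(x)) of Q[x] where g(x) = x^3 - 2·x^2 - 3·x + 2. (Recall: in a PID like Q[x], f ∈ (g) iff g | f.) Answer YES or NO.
In Q[x] the ideal (g) consists of all multiples of g, so f ∈ (g) iff g | f, i.e. iff the remainder of f on division by g is 0. Divide f by g (g is monic, so eliminate the leading term of the running remainder at each step):
  leading term -x^5: subtract (-x^2)·g(x) = -x^5 + 2·x^4 + 3·x^3 - 2·x^2, leaving x^4 + x^3 - 9·x^2 - 7·x + 6
  leading term x^4: subtract (x)·g(x) = x^4 - 2·x^3 - 3·x^2 + 2·x, leaving 3·x^3 - 6·x^2 - 9·x + 6
  leading term 3·x^3: subtract (3)·g(x) = 3·x^3 - 6·x^2 - 9·x + 6, leaving 0
The remainder is 0, so f(x) = g(x) · h(x) with h(x) = -x^2 + x + 3. Hence g | f, i.e. f ∈ (g).

Final answer: YES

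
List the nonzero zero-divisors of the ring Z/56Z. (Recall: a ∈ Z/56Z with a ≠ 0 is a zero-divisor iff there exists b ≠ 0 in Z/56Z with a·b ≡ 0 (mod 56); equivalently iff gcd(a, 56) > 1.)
nonzero zero-divisors of Z/56Z = {2, 4, 6, 7, 8, 10, 12, 14, 16, 18, 20, 21, 22, 24, 26, 28, 30, 32, 34, 35, 36, 38, 40, 42, 44, 46, 48, 49, 50, 52, 54}

An element a ∈ Z/56Z (with a ≠ 0) is a zero-divisor iff gcd(a, 56) > 1 (because a is a unit precisely when gcd(a, n) = 1, and in Z/nZ every nonzero, non-unit element is a zero-divisor). Scan a = 1, ..., 55 and keep those with gcd(a, 56) > 1:
  gcd(2, 56) = 2, gcd(4, 56) = 4, gcd(6, 56) = 2, gcd(7, 56) = 7, gcd(8, 56) = 8, gcd(10, 56) = 2, gcd(12, 56) = 4, gcd(14, 56) = 14, gcd(16, 56) = 8, gcd(18, 56) = 2, gcd(20, 56) = 4, gcd(21, 56) = 7, gcd(22, 56) = 2, gcd(24, 56) = 8, gcd(26, 56) = 2, gcd(28, 56) = 28, gcd(30, 56) = 2, gcd(32, 56) = 8, gcd(34, 56) = 2, gcd(35, 56) = 7, gcd(36, 56) = 4, gcd(38, 56) = 2, gcd(40, 56) = 8, gcd(42, 56) = 14, gcd(44, 56) = 4, gcd(46, 56) = 2, gcd(48, 56) = 8, gcd(49, 56) = 7, gcd(50, 56) = 2, gcd(52, 56) = 4, gcd(54, 56) = 2.
All other a ∈ {1, ..., 55} have gcd(a, 56) = 1 and are units. So the nonzero zero-divisors are exactly the 31 values of a appearing in this scan.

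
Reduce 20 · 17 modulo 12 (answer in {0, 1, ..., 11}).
Reduce the factors first: 20 ≡ 8, 17 ≡ 5 (mod 12), so 20 · 17 ≡ 8 · 5 (mod 12). 8 · 5 = 40. Dividing by 12: 40 = 3·12 + 4. So (20 · 17) mod 12 = 4.

Final answer: 4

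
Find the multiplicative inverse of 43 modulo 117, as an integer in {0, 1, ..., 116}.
Apply the extended Euclidean algorithm to (117, 43), tracking rows (r, s, t) with s·117 + t·43 = r. Each division r_prev = q·r_cur + r_new produces the new row as (previous row) − q·(current row):
  row A: (117, 1, 0)   [1·117 + 0·43 = 117]
  row B: (43, 0, 1)   [0·117 + 1·43 = 43]
  117 = 2·43 + 31   → row C = row A − 2·row B = (31, 1, −2)   [check: 1·117 − 2·43 = 31]
  43 = 1·31 + 12   → row D = row B − 1·row C = (12, −1, 3)   [check: −1·117 + 3·43 = 12]
  31 = 2·12 + 7   → row E = row C − 2·row D = (7, 3, −8)   [check: 3·117 − 8·43 = 7]
  12 = 1·7 + 5   → row F = row D − 1·row E = (5, −4, 11)   [check: −4·117 + 11·43 = 5]
  7 = 1·5 + 2   → row G = row E − 1·row F = (2, 7, −19)   [check: 7·117 − 19·43 = 2]
  5 = 2·2 + 1   → row H = row F − 2·row G = (1, −18, 49)   [check: −18·117 + 49·43 = 1]
  2 = 2·1 + 0   → remainder 0, stop. gcd = 1 (last nonzero row H).
The gcd is 1, so 43 is invertible mod 117. The last nonzero row gives −18·117 + 49·43 = 1, so t = 49. So 43^(−1) ≡ 49 (mod 117). Verify: 43 · 49 = 2107 ≡ 1 (mod 117). ✓

Final answer: 43^(−1) ≡ 49 (mod 117)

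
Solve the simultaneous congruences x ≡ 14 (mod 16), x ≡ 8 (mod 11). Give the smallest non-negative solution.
The moduli 16, 11 are pairwise coprime, so by the CRT there is a unique solution mod 16·11 = 176.
Solve by successive substitution. Start with x ≡ 14 (mod 16).
  Combine with x ≡ 8 (mod 11): write x = 14 + 16·t and require 14 + 16·t ≡ 8 (mod 11), i.e. 16·t ≡ 8 − 14 ≡ 5 (mod 11). Since 16^(−1) ≡ 9 (mod 11) (16 ≡ 5 (mod 11)), t ≡ 9·5 ≡ 1 (mod 11). So x ≡ 14 + 16·1 = 30 (mod 176).
Unique solution in [0, 176): x = 30.

Final answer: x ≡ 30 (mod 176); the representative in [0, 176) is 30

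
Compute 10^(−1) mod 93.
Apply the extended Euclidean algorithm to (93, 10), tracking rows (r, s, t) with s·93 + t·10 = r. Each division r_prev = q·r_cur + r_new produces the new row as (previous row) − q·(current row):
  row A: (93, 1, 0)   [1·93 + 0·10 = 93]
  row B: (10, 0, 1)   [0·93 + 1·10 = 10]
  93 = 9·10 + 3   → row C = row A − 9·row B = (3, 1, −9)   [check: 1·93 − 9·10 = 3]
  10 = 3·3 + 1   → row D = row B − 3·row C = (1, −3, 28)   [check: −3·93 + 28·10 = 1]
  3 = 3·1 + 0   → remainder 0, stop. gcd = 1 (last nonzero row D).
The gcd is 1, so 10 is invertible mod 93. The last nonzero row gives −3·93 + 28·10 = 1, so t = 28. So 10^(−1) ≡ 28 (mod 93). Verify: 10 · 28 = 280 ≡ 1 (mod 93). ✓

Final answer: 10^(−1) ≡ 28 (mod 93)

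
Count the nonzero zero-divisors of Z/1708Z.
Z/1708Z has 987 nonzero zero-divisors

In Z/1708Z each nonzero element is either a unit (gcd with 1708 is 1) or a zero-divisor (gcd > 1). The number of units is φ(1708): factorise 1708 = 2^2 · 7 · 61, so φ(1708) = (2^2 − 2^1) · (7 − 1) · (61 − 1) = 2 · 6 · 60 = 720. The nonzero elements number 1708 − 1 = 1707. Hence the nonzero zero-divisors number 1707 − 720 = 987.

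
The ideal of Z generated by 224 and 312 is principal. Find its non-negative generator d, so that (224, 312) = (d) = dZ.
In the PID Z, (a, b) is generated by gcd(a, b). Compute gcd(312, 224) with the extended Euclidean algorithm, tracking rows (r, s, t) with s·312 + t·224 = r:
  row A: (312, 1, 0)   [1·312 + 0·224 = 312]
  row B: (224, 0, 1)   [0·312 + 1·224 = 224]
  312 = 1·224 + 88   → row C = row A − 1·row B = (88, 1, −1)   [check: 1·312 − 1·224 = 88]
  224 = 2·88 + 48   → row D = row B − 2·row C = (48, −2, 3)   [check: −2·312 + 3·224 = 48]
  88 = 1·48 + 40   → row E = row C − 1·row D = (40, 3, −4)   [check: 3·312 − 4·224 = 40]
  48 = 1·40 + 8   → row F = row D − 1·row E = (8, −5, 7)   [check: −5·312 + 7·224 = 8]
  40 = 5·8 + 0   → remainder 0, stop. gcd = 8 (last nonzero row F).
So gcd(224, 312) = 8, with Bézout identity −5·312 + 7·224 = 8. Containment (⊇): the Bézout identity exhibits 8 as an element of (224, 312), giving (8) ⊆ (224, 312). Containment (⊆): since 8 | 224 and 8 | 312 (224 = 8·28, 312 = 8·39), every Z-linear combination of 224 and 312 is divisible by 8, so (224, 312) ⊆ (8). Therefore (224, 312) = (8), d = 8.

Final answer: (224, 312) = (8); d = 8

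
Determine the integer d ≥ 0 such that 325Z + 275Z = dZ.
In the PID Z, (a, b) is generated by gcd(a, b). Compute gcd(325, 275) with the extended Euclidean algorithm, tracking rows (r, s, t) with s·325 + t·275 = r:
  row A: (325, 1, 0)   [1·325 + 0·275 = 325]
  row B: (275, 0, 1)   [0·325 + 1·275 = 275]
  325 = 1·275 + 50   → row C = row A − 1·row B = (50, 1, −1)   [check: 1·325 − 1·275 = 50]
  275 = 5·50 + 25   → row D = row B − 5·row C = (25, −5, 6)   [check: −5·325 + 6·275 = 25]
  50 = 2·25 + 0   → remainder 0, stop. gcd = 25 (last nonzero row D).
So gcd(325, 275) = 25, with Bézout identity −5·325 + 6·275 = 25. Containment (⊇): the Bézout identity exhibits 25 as an element of (325, 275), giving (25) ⊆ (325, 275). Containment (⊆): since 25 | 325 and 25 | 275 (325 = 25·13, 275 = 25·11), every Z-linear combination of 325 and 275 is divisible by 25, so (325, 275) ⊆ (25). Therefore (325, 275) = (25), d = 25.

Final answer: (325, 275) = (25); d = 25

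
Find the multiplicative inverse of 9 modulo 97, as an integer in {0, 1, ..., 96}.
9^(−1) ≡ 54 (mod 97)

Apply the extended Euclidean algorithm to (97, 9), tracking rows (r, s, t) with s·97 + t·9 = r. Each division r_prev = q·r_cur + r_new produces the new row as (previous row) − q·(current row):
  row A: (97, 1, 0)   [1·97 + 0·9 = 97]
  row B: (9, 0, 1)   [0·97 + 1·9 = 9]
  97 = 10·9 + 7   → row C = row A − 10·row B = (7, 1, −10)   [check: 1·97 − 10·9 = 7]
  9 = 1·7 + 2   → row D = row B − 1·row C = (2, −1, 11)   [check: −1·97 + 11·9 = 2]
  7 = 3·2 + 1   → row E = row C − 3·row D = (1, 4, −43)   [check: 4·97 − 43·9 = 1]
  2 = 2·1 + 0   → remainder 0, stop. gcd = 1 (last nonzero row E).
The gcd is 1, so 9 is invertible mod 97. The last nonzero row gives 4·97 − 43·9 = 1, so t = −43. So 9^(−1) ≡ −43 ≡ 54 (mod 97). Verify: 9 · 54 = 486 ≡ 1 (mod 97). ✓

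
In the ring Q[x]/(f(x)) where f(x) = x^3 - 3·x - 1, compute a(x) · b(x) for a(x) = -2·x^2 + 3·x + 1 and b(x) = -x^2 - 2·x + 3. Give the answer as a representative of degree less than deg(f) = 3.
First multiply in Q[x] without reducing: a · b = 2·x^4 + x^3 - 13·x^2 + 7·x + 3. Now divide by f(x) = x^3 - 3·x - 1, eliminating the leading term at each step:
  leading term 2·x^4: subtract (2·x)·f(x) = 2·x^4 - 6·x^2 - 2·x, leaving x^3 - 7·x^2 + 9·x + 3
  leading term x^3: subtract (1)·f(x) = x^3 - 3·x - 1, leaving -7·x^2 + 12·x + 4
The degree is now < 3, so this is the remainder. Hence a · b ≡ -7·x^2 + 12·x + 4 in Q[x]/(f).

Final answer: a · b ≡ -7·x^2 + 12·x + 4 (mod f(x))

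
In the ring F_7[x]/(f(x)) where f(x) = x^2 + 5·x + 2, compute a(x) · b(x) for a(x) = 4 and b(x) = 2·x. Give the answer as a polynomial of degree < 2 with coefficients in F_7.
Multiply as integer polynomials: a · b = 8·x. Reducing coefficients mod 7: a · b ≡ x. This already has degree < 2, so no reduction by f is needed. Hence a · b ≡ x in F_7[x]/(f).

Final answer: a · b ≡ x (mod f(x))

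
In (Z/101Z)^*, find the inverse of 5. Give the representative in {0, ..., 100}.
Apply the extended Euclidean algorithm to (101, 5), tracking rows (r, s, t) with s·101 + t·5 = r. Each division r_prev = q·r_cur + r_new produces the new row as (previous row) − q·(current row):
  row A: (101, 1, 0)   [1·101 + 0·5 = 101]
  row B: (5, 0, 1)   [0·101 + 1·5 = 5]
  101 = 20·5 + 1   → row C = row A − 20·row B = (1, 1, −20)   [check: 1·101 − 20·5 = 1]
  5 = 5·1 + 0   → remainder 0, stop. gcd = 1 (last nonzero row C).
The gcd is 1, so 5 is invertible mod 101. The last nonzero row gives 1·101 − 20·5 = 1, so t = −20. So 5^(−1) ≡ −20 ≡ 81 (mod 101). Verify: 5 · 81 = 405 ≡ 1 (mod 101). ✓

Final answer: 5^(−1) ≡ 81 (mod 101)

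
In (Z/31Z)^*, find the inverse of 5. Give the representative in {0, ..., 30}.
5^(−1) ≡ 25 (mod 31)

Apply the extended Euclidean algorithm to (31, 5), tracking rows (r, s, t) with s·31 + t·5 = r. Each division r_prev = q·r_cur + r_new produces the new row as (previous row) − q·(current row):
  row A: (31, 1, 0)   [1·31 + 0·5 = 31]
  row B: (5, 0, 1)   [0·31 + 1·5 = 5]
  31 = 6·5 + 1   → row C = row A − 6·row B = (1, 1, −6)   [check: 1·31 − 6·5 = 1]
  5 = 5·1 + 0   → remainder 0, stop. gcd = 1 (last nonzero row C).
The gcd is 1, so 5 is invertible mod 31. The last nonzero row gives 1·31 − 6·5 = 1, so t = −6. So 5^(−1) ≡ −6 ≡ 25 (mod 31). Verify: 5 · 25 = 125 ≡ 1 (mod 31). ✓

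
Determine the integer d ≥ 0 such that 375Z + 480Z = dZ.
(375, 480) = (15); d = 15

In the PID Z, (a, b) is generated by gcd(a, b). Compute gcd(480, 375) with the extended Euclidean algorithm, tracking rows (r, s, t) with s·480 + t·375 = r:
  row A: (480, 1, 0)   [1·480 + 0·375 = 480]
  row B: (375, 0, 1)   [0·480 + 1·375 = 375]
  480 = 1·375 + 105   → row C = row A − 1·row B = (105, 1, −1)   [check: 1·480 − 1·375 = 105]
  375 = 3·105 + 60   → row D = row B − 3·row C = (60, −3, 4)   [check: −3·480 + 4·375 = 60]
  105 = 1·60 + 45   → row E = row C − 1·row D = (45, 4, −5)   [check: 4·480 − 5·375 = 45]
  60 = 1·45 + 15   → row F = row D − 1·row E = (15, −7, 9)   [check: −7·480 + 9·375 = 15]
  45 = 3·15 + 0   → remainder 0, stop. gcd = 15 (last nonzero row F).
So gcd(375, 480) = 15, with Bézout identity −7·480 + 9·375 = 15. Containment (⊇): the Bézout identity exhibits 15 as an element of (375, 480), giving (15) ⊆ (375, 480). Containment (⊆): since 15 | 375 and 15 | 480 (375 = 15·25, 480 = 15·32), every Z-linear combination of 375 and 480 is divisible by 15, so (375, 480) ⊆ (15). Therefore (375, 480) = (15), d = 15.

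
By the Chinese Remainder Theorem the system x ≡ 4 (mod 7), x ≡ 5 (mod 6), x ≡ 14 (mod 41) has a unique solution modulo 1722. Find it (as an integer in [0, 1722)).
x ≡ 137 (mod 1722); the representative in [0, 1722) is 137

The moduli 7, 6, 41 are pairwise coprime, so by the CRT there is a unique solution mod 7·6·41 = 1722.
Solve by successive substitution. Start with x ≡ 4 (mod 7).
  Combine with x ≡ 5 (mod 6): write x = 4 + 7·t and require 4 + 7·t ≡ 5 (mod 6), i.e. 7·t ≡ 5 − 4 ≡ 1 (mod 6). Since 7^(−1) ≡ 1 (mod 6) (7 ≡ 1 (mod 6)), t ≡ 1·1 ≡ 1 (mod 6). So x ≡ 4 + 7·1 = 11 (mod 42).
  Combine with x ≡ 14 (mod 41): write x = 11 + 42·t and require 11 + 42·t ≡ 14 (mod 41), i.e. 42·t ≡ 14 − 11 ≡ 3 (mod 41). Since 42^(−1) ≡ 1 (mod 41) (42 ≡ 1 (mod 41)), t ≡ 1·3 ≡ 3 (mod 41). So x ≡ 11 + 42·3 = 137 (mod 1722).
Unique solution in [0, 1722): x = 137.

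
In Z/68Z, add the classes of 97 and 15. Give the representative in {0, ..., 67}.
44

Reduce the summands first: 97 ≡ 29 (mod 68), so 97 + 15 ≡ 29 + 15 (mod 68). 29 + 15 = 44; 44 = 0·68 + 44, so (97 + 15) mod 68 = 44.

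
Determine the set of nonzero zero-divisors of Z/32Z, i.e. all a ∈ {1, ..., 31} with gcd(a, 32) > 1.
nonzero zero-divisors of Z/32Z = {2, 4, 6, 8, 10, 12, 14, 16, 18, 20, 22, 24, 26, 28, 30}

An element a ∈ Z/32Z (with a ≠ 0) is a zero-divisor iff gcd(a, 32) > 1 (because a is a unit precisely when gcd(a, n) = 1, and in Z/nZ every nonzero, non-unit element is a zero-divisor). Scan a = 1, ..., 31 and keep those with gcd(a, 32) > 1:
  gcd(2, 32) = 2, gcd(4, 32) = 4, gcd(6, 32) = 2, gcd(8, 32) = 8, gcd(10, 32) = 2, gcd(12, 32) = 4, gcd(14, 32) = 2, gcd(16, 32) = 16, gcd(18, 32) = 2, gcd(20, 32) = 4, gcd(22, 32) = 2, gcd(24, 32) = 8, gcd(26, 32) = 2, gcd(28, 32) = 4, gcd(30, 32) = 2.
All other a ∈ {1, ..., 31} have gcd(a, 32) = 1 and are units. So the nonzero zero-divisors are exactly the 15 values of a appearing in this scan.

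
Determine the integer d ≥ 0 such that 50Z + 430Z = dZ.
(50, 430) = (10); d = 10

In the PID Z, (a, b) is generated by gcd(a, b). Compute gcd(430, 50) with the extended Euclidean algorithm, tracking rows (r, s, t) with s·430 + t·50 = r:
  row A: (430, 1, 0)   [1·430 + 0·50 = 430]
  row B: (50, 0, 1)   [0·430 + 1·50 = 50]
  430 = 8·50 + 30   → row C = row A − 8·row B = (30, 1, −8)   [check: 1·430 − 8·50 = 30]
  50 = 1·30 + 20   → row D = row B − 1·row C = (20, −1, 9)   [check: −1·430 + 9·50 = 20]
  30 = 1·20 + 10   → row E = row C − 1·row D = (10, 2, −17)   [check: 2·430 − 17·50 = 10]
  20 = 2·10 + 0   → remainder 0, stop. gcd = 10 (last nonzero row E).
So gcd(50, 430) = 10, with Bézout identity 2·430 − 17·50 = 10. Containment (⊇): the Bézout identity exhibits 10 as an element of (50, 430), giving (10) ⊆ (50, 430). Containment (⊆): since 10 | 50 and 10 | 430 (50 = 10·5, 430 = 10·43), every Z-linear combination of 50 and 430 is divisible by 10, so (50, 430) ⊆ (10). Therefore (50, 430) = (10), d = 10.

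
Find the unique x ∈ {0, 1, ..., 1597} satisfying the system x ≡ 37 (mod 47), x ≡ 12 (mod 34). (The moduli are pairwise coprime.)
x ≡ 930 (mod 1598); the representative in [0, 1598) is 930

The moduli 47, 34 are pairwise coprime, so by the CRT there is a unique solution mod 47·34 = 1598.
Solve by successive substitution. Start with x ≡ 37 (mod 47).
  Combine with x ≡ 12 (mod 34): write x = 37 + 47·t and require 37 + 47·t ≡ 12 (mod 34), i.e. 47·t ≡ 12 − 37 ≡ 9 (mod 34). Since 47^(−1) ≡ 21 (mod 34) (47 ≡ 13 (mod 34)), t ≡ 21·9 ≡ 19 (mod 34). So x ≡ 37 + 47·19 = 930 (mod 1598).
Unique solution in [0, 1598): x = 930.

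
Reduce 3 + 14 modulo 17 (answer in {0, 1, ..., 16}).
Both summands are already reduced mod 17. 3 + 14 = 17; 17 = 1·17 + 0, so (3 + 14) mod 17 = 0.

Final answer: 0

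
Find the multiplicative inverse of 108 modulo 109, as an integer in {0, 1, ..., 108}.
Apply the extended Euclidean algorithm to (109, 108), tracking rows (r, s, t) with s·109 + t·108 = r. Each division r_prev = q·r_cur + r_new produces the new row as (previous row) − q·(current row):
  row A: (109, 1, 0)   [1·109 + 0·108 = 109]
  row B: (108, 0, 1)   [0·109 + 1·108 = 108]
  109 = 1·108 + 1   → row C = row A − 1·row B = (1, 1, −1)   [check: 1·109 − 1·108 = 1]
  108 = 108·1 + 0   → remainder 0, stop. gcd = 1 (last nonzero row C).
The gcd is 1, so 108 is invertible mod 109. The last nonzero row gives 1·109 − 1·108 = 1, so t = −1. So 108^(−1) ≡ −1 ≡ 108 (mod 109). Verify: 108 · 108 = 11664 ≡ 1 (mod 109). ✓

Final answer: 108^(−1) ≡ 108 (mod 109)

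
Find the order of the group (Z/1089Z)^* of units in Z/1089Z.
(Z/1089Z)^* consists of the classes a with gcd(a, 1089) = 1, so its order is φ(1089). φ is multiplicative, with φ(p^e) = p^e − p^(e−1). Factorise 1089 = 3^2 · 11^2. Then
  φ(1089) = (3^2 − 3^1) · (11^2 − 11^1) = 6 · 110 = 660.
Thus |(Z/1089Z)^*| = 660.

Final answer: |(Z/1089Z)^*| = 660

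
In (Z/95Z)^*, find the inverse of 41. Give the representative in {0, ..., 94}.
Apply the extended Euclidean algorithm to (95, 41), tracking rows (r, s, t) with s·95 + t·41 = r. Each division r_prev = q·r_cur + r_new produces the new row as (previous row) − q·(current row):
  row A: (95, 1, 0)   [1·95 + 0·41 = 95]
  row B: (41, 0, 1)   [0·95 + 1·41 = 41]
  95 = 2·41 + 13   → row C = row A − 2·row B = (13, 1, −2)   [check: 1·95 − 2·41 = 13]
  41 = 3·13 + 2   → row D = row B − 3·row C = (2, −3, 7)   [check: −3·95 + 7·41 = 2]
  13 = 6·2 + 1   → row E = row C − 6·row D = (1, 19, −44)   [check: 19·95 − 44·41 = 1]
  2 = 2·1 + 0   → remainder 0, stop. gcd = 1 (last nonzero row E).
The gcd is 1, so 41 is invertible mod 95. The last nonzero row gives 19·95 − 44·41 = 1, so t = −44. So 41^(−1) ≡ −44 ≡ 51 (mod 95). Verify: 41 · 51 = 2091 ≡ 1 (mod 95). ✓

Final answer: 41^(−1) ≡ 51 (mod 95)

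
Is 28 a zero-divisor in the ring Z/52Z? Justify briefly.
YES

gcd(28, 52) = 4 > 1, so 28 is not a unit in Z/52Z. In Z/nZ every nonzero non-unit is a zero-divisor: explicitly, take b = 52/gcd = 13 ≠ 0 (mod 52); then 28·13 = 364 = 7·52, i.e. 28·13 ≡ 0 (mod 52). So 28 is a zero-divisor.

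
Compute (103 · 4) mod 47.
36

Reduce the factors first: 103 ≡ 9 (mod 47), so 103 · 4 ≡ 9 · 4 (mod 47). 9 · 4 = 36. Dividing by 47: 36 = 0·47 + 36. So (103 · 4) mod 47 = 36.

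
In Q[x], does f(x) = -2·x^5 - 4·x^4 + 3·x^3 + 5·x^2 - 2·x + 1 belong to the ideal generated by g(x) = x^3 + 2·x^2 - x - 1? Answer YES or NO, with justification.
NO

In Q[x] the ideal (g) consists of all multiples of g, so f ∈ (g) iff g | f, i.e. iff the remainder of f on division by g is 0. Divide f by g (g is monic, so eliminate the leading term of the running remainder at each step):
  leading term -2·x^5: subtract (-2·x^2)·g(x) = -2·x^5 - 4·x^4 + 2·x^3 + 2·x^2, leaving x^3 + 3·x^2 - 2·x + 1
  leading term x^3: subtract (1)·g(x) = x^3 + 2·x^2 - x - 1, leaving x^2 - x + 2
The remainder r(x) = x^2 - x + 2 ≠ 0 (and deg r < deg g), so g ∤ f, i.e. f ∉ (g).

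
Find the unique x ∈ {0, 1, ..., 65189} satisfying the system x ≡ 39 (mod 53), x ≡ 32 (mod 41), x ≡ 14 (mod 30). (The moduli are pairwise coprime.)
The moduli 53, 41, 30 are pairwise coprime, so by the CRT there is a unique solution mod 53·41·30 = 65190.
Solve by successive substitution. Start with x ≡ 39 (mod 53).
  Combine with x ≡ 32 (mod 41): write x = 39 + 53·t and require 39 + 53·t ≡ 32 (mod 41), i.e. 53·t ≡ 32 − 39 ≡ 34 (mod 41). Since 53^(−1) ≡ 24 (mod 41) (53 ≡ 12 (mod 41)), t ≡ 24·34 ≡ 37 (mod 41). So x ≡ 39 + 53·37 = 2000 (mod 2173).
  Combine with x ≡ 14 (mod 30): write x = 2000 + 2173·t and require 2000 + 2173·t ≡ 14 (mod 30), i.e. 2173·t ≡ 14 − 2000 ≡ 24 (mod 30). Since 2173^(−1) ≡ 7 (mod 30) (2173 ≡ 13 (mod 30)), t ≡ 7·24 ≡ 18 (mod 30). So x ≡ 2000 + 2173·18 = 41114 (mod 65190).
Unique solution in [0, 65190): x = 41114.

Final answer: x ≡ 41114 (mod 65190); the representative in [0, 65190) is 41114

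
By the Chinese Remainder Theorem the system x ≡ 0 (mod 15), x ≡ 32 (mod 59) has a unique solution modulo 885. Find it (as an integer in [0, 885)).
x ≡ 150 (mod 885); the representative in [0, 885) is 150

The moduli 15, 59 are pairwise coprime, so by the CRT there is a unique solution mod 15·59 = 885.
Solve by successive substitution. Start with x ≡ 0 (mod 15).
  Combine with x ≡ 32 (mod 59): write x = 15·t and require 15·t ≡ 32 (mod 59). Since 15^(−1) ≡ 4 (mod 59), t ≡ 4·32 ≡ 10 (mod 59). So x ≡ 15·10 = 150 (mod 885).
Unique solution in [0, 885): x = 150.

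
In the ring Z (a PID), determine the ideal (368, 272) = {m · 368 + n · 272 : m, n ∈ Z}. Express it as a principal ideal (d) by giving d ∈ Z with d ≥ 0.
(368, 272) = (16); d = 16

In the PID Z, (a, b) is generated by gcd(a, b). Compute gcd(368, 272) with the extended Euclidean algorithm, tracking rows (r, s, t) with s·368 + t·272 = r:
  row A: (368, 1, 0)   [1·368 + 0·272 = 368]
  row B: (272, 0, 1)   [0·368 + 1·272 = 272]
  368 = 1·272 + 96   → row C = row A − 1·row B = (96, 1, −1)   [check: 1·368 − 1·272 = 96]
  272 = 2·96 + 80   → row D = row B − 2·row C = (80, −2, 3)   [check: −2·368 + 3·272 = 80]
  96 = 1·80 + 16   → row E = row C − 1·row D = (16, 3, −4)   [check: 3·368 − 4·272 = 16]
  80 = 5·16 + 0   → remainder 0, stop. gcd = 16 (last nonzero row E).
So gcd(368, 272) = 16, with Bézout identity 3·368 − 4·272 = 16. Containment (⊇): the Bézout identity exhibits 16 as an element of (368, 272), giving (16) ⊆ (368, 272). Containment (⊆): since 16 | 368 and 16 | 272 (368 = 16·23, 272 = 16·17), every Z-linear combination of 368 and 272 is divisible by 16, so (368, 272) ⊆ (16). Therefore (368, 272) = (16), d = 16.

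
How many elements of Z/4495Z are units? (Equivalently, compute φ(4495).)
An element a ∈ Z/4495Z is a unit iff gcd(a, 4495) = 1, so the number of units is φ(4495). φ is multiplicative, with φ(p^e) = p^e − p^(e−1). Factorise 4495 = 5 · 29 · 31. Then
  φ(4495) = (5 − 1) · (29 − 1) · (31 − 1) = 4 · 28 · 30 = 3360.

Final answer: Z/4495Z has φ(4495) = 3360 units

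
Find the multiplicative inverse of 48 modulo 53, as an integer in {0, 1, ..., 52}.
48^(−1) ≡ 21 (mod 53)

Apply the extended Euclidean algorithm to (53, 48), tracking rows (r, s, t) with s·53 + t·48 = r. Each division r_prev = q·r_cur + r_new produces the new row as (previous row) − q·(current row):
  row A: (53, 1, 0)   [1·53 + 0·48 = 53]
  row B: (48, 0, 1)   [0·53 + 1·48 = 48]
  53 = 1·48 + 5   → row C = row A − 1·row B = (5, 1, −1)   [check: 1·53 − 1·48 = 5]
  48 = 9·5 + 3   → row D = row B − 9·row C = (3, −9, 10)   [check: −9·53 + 10·48 = 3]
  5 = 1·3 + 2   → row E = row C − 1·row D = (2, 10, −11)   [check: 10·53 − 11·48 = 2]
  3 = 1·2 + 1   → row F = row D − 1·row E = (1, −19, 21)   [check: −19·53 + 21·48 = 1]
  2 = 2·1 + 0   → remainder 0, stop. gcd = 1 (last nonzero row F).
The gcd is 1, so 48 is invertible mod 53. The last nonzero row gives −19·53 + 21·48 = 1, so t = 21. So 48^(−1) ≡ 21 (mod 53). Verify: 48 · 21 = 1008 ≡ 1 (mod 53). ✓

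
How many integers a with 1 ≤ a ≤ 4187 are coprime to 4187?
The number of a ∈ {1, ..., 4187} with gcd(a, 4187) = 1 is by definition Euler's totient φ(4187). φ is multiplicative, with φ(p^e) = p^e − p^(e−1). Factorise 4187 = 53 · 79. Then
  φ(4187) = (53 − 1) · (79 − 1) = 52 · 78 = 4056.
So there are 4056 such integers.

Final answer: 4056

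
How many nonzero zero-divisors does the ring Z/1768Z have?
Z/1768Z has 999 nonzero zero-divisors

In Z/1768Z each nonzero element is either a unit (gcd with 1768 is 1) or a zero-divisor (gcd > 1). The number of units is φ(1768): factorise 1768 = 2^3 · 13 · 17, so φ(1768) = (2^3 − 2^2) · (13 − 1) · (17 − 1) = 4 · 12 · 16 = 768. The nonzero elements number 1768 − 1 = 1767. Hence the nonzero zero-divisors number 1767 − 768 = 999.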